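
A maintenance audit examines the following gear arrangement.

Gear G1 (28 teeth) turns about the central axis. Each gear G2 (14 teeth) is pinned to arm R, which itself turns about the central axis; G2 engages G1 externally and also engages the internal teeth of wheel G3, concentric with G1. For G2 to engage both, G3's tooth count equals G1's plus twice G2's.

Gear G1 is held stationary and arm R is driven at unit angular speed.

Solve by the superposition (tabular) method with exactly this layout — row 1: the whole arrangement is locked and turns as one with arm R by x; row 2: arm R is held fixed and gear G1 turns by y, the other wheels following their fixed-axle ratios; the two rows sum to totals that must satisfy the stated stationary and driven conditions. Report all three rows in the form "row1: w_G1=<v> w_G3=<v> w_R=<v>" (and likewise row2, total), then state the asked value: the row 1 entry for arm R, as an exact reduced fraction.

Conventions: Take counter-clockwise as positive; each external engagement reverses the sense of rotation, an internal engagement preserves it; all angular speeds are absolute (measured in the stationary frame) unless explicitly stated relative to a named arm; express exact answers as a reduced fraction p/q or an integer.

row1: w_G1=1 w_G3=1 w_R=1
row2: w_G1=-1 w_G3=1/2 w_R=0
total: w_G1=0 w_G3=3/2 w_R=1
asked value: 1

class = planetary set [G3 = 28+2·14 = 56; Willis about the carrier]
row 1 (train locked, turned with arm): all members turn x
row 2: sun turns y, ring = −(28/56)·y, arm 0
boundary: total ω_sun = x + y = 0 and total ω_arm = x = 1  ⇒  y = -1, x = 1
row 2 ring = −(28/56)·(-1) = 1/2
totals (row 1 + row 2): sun 1 + (-1) = 0, ring 1 + 1/2 = 3/2, arm 1 + 0 = 1
asked cell (row1, arm) = 1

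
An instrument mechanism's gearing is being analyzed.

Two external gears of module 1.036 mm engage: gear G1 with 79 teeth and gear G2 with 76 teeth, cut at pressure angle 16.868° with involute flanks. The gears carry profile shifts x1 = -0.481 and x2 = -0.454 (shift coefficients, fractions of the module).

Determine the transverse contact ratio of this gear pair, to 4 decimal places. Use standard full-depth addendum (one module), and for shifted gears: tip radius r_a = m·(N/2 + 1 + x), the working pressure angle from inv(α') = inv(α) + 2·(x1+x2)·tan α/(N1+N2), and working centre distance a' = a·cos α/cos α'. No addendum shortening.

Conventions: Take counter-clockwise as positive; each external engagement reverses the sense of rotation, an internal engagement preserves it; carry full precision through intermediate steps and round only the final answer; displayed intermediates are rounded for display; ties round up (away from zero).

2.3999

topology: single-mesh involute geometry — m = 1.036, 79T/76T pair
base radii: r_b1 = 39.161363, r_b2 = 37.674223
tip radii: r_a1 = 41.459684, r_a2 = 39.933656
inv(α') = inv(16.868°) + 2·(-0.481-0.454)·tan α/(79+76) = 0.00515301  ⇒  α' = 14.15589°
a' = a·cos α / cos α' = 80.2900·cos 16.868°/cos 14.15589° = 79.241851
action lengths: √(r_a1²−r_b1²) = 13.612238, √(r_a2²−r_b2²) = 13.241971
base pitch p_b = π·m·cos α = 3.114660
CR = (13.612238 + 13.241971 − 79.241851·sin 14.15589°)/3.114660 = 2.399859
contact ratio ≈ 2.3999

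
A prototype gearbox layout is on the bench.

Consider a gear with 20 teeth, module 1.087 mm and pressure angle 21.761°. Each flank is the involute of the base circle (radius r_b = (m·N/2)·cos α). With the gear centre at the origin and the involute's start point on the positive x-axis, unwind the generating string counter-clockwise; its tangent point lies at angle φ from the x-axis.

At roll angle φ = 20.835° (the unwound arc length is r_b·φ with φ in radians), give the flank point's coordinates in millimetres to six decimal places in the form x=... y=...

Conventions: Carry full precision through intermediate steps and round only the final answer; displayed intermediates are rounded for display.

recognized (one wheel, involute flank): single-mesh tooth geometry, m = 1.087, N = 20
pitch radius r_p = m·N/2 = 1.087·20/2 = 10.870000
base radius r_b = r_p·cos α = 10.870000·cos 21.761° = 10.095386
roll angle φ = 20.835° = 0.36363935 rad
x = r_b·(cos φ + φ·sin φ) = 10.740957
y = r_b·(sin φ − φ·cos φ) = 0.159684

x=10.740957 y=0.159684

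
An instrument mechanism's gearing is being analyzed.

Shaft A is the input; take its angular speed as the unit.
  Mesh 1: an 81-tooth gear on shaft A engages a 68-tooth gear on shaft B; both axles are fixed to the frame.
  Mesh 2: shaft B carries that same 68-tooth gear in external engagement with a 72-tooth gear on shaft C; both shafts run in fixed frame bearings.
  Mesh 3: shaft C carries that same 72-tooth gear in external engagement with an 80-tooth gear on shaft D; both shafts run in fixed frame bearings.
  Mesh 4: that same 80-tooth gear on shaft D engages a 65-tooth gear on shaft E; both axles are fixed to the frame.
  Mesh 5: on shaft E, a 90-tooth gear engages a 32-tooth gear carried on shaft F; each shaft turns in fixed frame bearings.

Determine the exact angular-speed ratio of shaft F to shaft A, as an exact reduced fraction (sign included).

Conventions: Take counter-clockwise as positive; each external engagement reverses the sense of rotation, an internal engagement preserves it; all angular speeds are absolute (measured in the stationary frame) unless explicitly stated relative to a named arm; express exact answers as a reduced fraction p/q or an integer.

-729/208

class = fixed-axis compound train [5 meshes; 5 ratios multiply, 5 sense flips]
mesh 1 [81T→68T]: running ratio 81/68, sense −
mesh 2 [68T→72T]: running ratio 9/8, sense +
mesh 3 [72T→80T]: running ratio 81/80, sense −
mesh 4 [80T→65T]: running ratio 81/65, sense +
mesh 5 [90T→32T]: running ratio 729/208, sense −
ω_out/ω_in = -729/208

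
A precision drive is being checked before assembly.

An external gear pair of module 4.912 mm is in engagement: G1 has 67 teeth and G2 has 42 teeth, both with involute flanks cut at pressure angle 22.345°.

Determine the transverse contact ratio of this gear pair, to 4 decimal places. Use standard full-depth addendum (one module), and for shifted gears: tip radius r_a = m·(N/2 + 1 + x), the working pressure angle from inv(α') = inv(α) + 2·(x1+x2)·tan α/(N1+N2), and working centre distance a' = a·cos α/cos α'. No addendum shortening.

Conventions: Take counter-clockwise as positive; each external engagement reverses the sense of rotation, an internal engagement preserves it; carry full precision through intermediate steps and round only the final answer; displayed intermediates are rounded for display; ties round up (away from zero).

recognized (one external pair, fixed centres): single-mesh tooth geometry, m = 4.912, N1 = 67, N2 = 42
base radii: r_b1 = 152.196022, r_b2 = 95.406462
tip radii: r_a1 = 169.464000, r_a2 = 108.064000
no profile shift: α' = α, a' = a
action lengths: √(r_a1²−r_b1²) = 74.527969, √(r_a2²−r_b2²) = 50.748746
base pitch p_b = π·m·cos α = 14.272773
CR = (74.527969 + 50.748746 − 267.704000·sin 22.34500°)/14.272773 = 1.646511
contact ratio ≈ 1.6465

1.6465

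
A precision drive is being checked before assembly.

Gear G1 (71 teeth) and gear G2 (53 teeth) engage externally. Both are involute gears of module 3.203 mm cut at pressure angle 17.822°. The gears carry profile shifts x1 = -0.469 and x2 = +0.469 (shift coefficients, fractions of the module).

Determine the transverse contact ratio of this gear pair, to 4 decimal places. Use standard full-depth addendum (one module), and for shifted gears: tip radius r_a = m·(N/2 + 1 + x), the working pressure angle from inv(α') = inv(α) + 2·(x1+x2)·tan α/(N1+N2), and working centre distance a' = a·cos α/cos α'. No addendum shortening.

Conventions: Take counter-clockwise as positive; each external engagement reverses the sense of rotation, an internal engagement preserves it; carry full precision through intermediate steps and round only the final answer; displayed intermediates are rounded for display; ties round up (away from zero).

recognized (one external pair, fixed centres): single-mesh tooth geometry, m = 3.203, N1 = 71, N2 = 53
base radii: r_b1 = 108.249946, r_b2 = 80.806298
tip radii: r_a1 = 115.407293, r_a2 = 89.584707
inv(α') = inv(17.822°) + 2·(-0.469+0.469)·tan α/(71+53) = 0.01043590  ⇒  α' = 17.82200°
a' = a·cos α / cos α' = 198.5860·cos 17.822°/cos 17.82200° = 198.586000
action lengths: √(r_a1²−r_b1²) = 40.009904, √(r_a2²−r_b2²) = 38.675082
base pitch p_b = π·m·cos α = 9.579640
CR = (40.009904 + 38.675082 − 198.586000·sin 17.82200°)/9.579640 = 1.869129
contact ratio ≈ 1.8691

1.8691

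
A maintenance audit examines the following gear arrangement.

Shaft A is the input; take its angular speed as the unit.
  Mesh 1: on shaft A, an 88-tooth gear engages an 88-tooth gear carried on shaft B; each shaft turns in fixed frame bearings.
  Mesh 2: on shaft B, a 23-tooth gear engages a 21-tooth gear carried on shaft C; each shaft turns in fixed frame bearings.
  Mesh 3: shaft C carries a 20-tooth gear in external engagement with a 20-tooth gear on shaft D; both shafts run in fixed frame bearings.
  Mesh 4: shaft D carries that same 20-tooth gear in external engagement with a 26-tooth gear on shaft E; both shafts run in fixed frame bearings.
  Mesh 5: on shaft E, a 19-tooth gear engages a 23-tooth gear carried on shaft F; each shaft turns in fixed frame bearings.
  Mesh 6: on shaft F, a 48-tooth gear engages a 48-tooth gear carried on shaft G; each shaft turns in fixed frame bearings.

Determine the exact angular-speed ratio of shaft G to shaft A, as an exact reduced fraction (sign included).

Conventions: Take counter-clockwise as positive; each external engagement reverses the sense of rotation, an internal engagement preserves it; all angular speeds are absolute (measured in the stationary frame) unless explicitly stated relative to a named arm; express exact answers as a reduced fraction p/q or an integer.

190/273

class = fixed-axis compound train [6 meshes; 6 ratios multiply, 6 sense flips]
mesh 1 [88T→88T]: running ratio 1, sense −
mesh 2 [23T→21T]: running ratio 23/21, sense +
mesh 3 [20T→20T]: running ratio 23/21, sense −
mesh 4 [20T→26T]: running ratio 230/273, sense +
mesh 5 [19T→23T]: running ratio 190/273, sense −
mesh 6 [48T→48T]: running ratio 190/273, sense +
ω_out/ω_in = 190/273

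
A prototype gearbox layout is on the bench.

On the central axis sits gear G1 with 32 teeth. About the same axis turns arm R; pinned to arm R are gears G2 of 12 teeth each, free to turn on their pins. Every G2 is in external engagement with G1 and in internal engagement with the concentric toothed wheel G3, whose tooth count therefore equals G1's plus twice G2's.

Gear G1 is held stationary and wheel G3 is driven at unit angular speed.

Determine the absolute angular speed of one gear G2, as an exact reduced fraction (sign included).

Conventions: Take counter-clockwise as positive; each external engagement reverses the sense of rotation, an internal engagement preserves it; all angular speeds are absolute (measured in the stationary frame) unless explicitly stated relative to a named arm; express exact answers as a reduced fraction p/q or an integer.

7/3

class = planetary set [G3 = 32+2·12 = 56; Willis about the carrier]
ring teeth: 32 + 2·12 = 56
32(ω_sun−ω_arm) = −56(ω_ring−ω_arm),  ω_sun = 0, ω_ring = 1
32(0−ω_arm) = −56(1−ω_arm)  ⇒  88·ω_arm = 56  ⇒  ω_arm = 7/11
sun–planet mesh: 32·(0−7/11) = −12·(ω_p−ω_arm)  ⇒  ω_p−ω_arm = 56/33
ω_p = 7/11 + 56/33 = 7/3
exact speed ratio = 7/3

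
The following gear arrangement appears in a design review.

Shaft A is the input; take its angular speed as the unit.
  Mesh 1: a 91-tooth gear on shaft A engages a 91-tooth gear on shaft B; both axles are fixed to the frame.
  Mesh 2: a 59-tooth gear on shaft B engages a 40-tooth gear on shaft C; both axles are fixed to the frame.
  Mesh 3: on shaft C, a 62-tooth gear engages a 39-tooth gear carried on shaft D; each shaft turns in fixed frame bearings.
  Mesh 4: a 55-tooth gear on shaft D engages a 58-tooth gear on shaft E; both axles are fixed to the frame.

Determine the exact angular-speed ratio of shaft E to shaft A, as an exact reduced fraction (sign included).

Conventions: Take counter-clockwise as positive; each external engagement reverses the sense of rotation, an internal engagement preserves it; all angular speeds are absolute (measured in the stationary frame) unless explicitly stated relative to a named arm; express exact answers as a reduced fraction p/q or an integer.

20119/9048

class = fixed-axis compound train [4 meshes; 4 ratios multiply, 4 sense flips]
mesh 1 [91T→91T]: running ratio 1, sense −
mesh 2 [59T→40T]: running ratio 59/40, sense +
mesh 3 [62T→39T]: running ratio 1829/780, sense −
mesh 4 [55T→58T]: running ratio 20119/9048, sense +
ω_out/ω_in = 20119/9048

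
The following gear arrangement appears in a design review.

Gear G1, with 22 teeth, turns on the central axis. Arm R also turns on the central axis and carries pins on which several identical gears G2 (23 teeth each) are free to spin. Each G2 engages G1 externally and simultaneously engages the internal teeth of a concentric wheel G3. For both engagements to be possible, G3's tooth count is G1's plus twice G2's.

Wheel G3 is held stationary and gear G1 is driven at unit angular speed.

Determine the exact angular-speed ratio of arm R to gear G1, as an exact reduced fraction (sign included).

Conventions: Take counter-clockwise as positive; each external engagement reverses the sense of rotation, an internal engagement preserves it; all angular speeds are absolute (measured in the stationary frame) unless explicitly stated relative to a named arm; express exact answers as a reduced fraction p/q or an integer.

topology: planetary set — G1 22T / G2 23T / G3 68T, arm = carrier (Willis)
ring teeth: 22 + 2·23 = 68
22(ω_sun−ω_arm) = −68(ω_ring−ω_arm),  ω_ring = 0, ω_sun = 1
22(1−ω_arm) = −68(0−ω_arm)  ⇒  90·ω_arm = 22  ⇒  ω_arm = 11/45
ω_out/ω_in = 11/45

11/45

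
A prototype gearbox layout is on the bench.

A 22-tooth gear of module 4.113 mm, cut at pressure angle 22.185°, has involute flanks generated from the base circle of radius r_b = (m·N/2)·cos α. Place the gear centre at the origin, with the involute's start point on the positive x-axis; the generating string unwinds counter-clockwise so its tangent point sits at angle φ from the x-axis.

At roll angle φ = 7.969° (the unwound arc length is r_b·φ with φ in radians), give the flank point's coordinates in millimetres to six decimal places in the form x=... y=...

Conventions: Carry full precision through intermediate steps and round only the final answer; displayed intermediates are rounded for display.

x=42.296890 y=0.037500

class = single-mesh tooth geometry [base-circle involute, m = 4.113, 22T]
pitch radius r_p = m·N/2 = 4.113·22/2 = 45.243000
base radius r_b = r_p·cos α = 45.243000·cos 22.185° = 41.893637
roll angle φ = 7.969° = 0.13908529 rad
x = r_b·(cos φ + φ·sin φ) = 42.296890
y = r_b·(sin φ − φ·cos φ) = 0.037500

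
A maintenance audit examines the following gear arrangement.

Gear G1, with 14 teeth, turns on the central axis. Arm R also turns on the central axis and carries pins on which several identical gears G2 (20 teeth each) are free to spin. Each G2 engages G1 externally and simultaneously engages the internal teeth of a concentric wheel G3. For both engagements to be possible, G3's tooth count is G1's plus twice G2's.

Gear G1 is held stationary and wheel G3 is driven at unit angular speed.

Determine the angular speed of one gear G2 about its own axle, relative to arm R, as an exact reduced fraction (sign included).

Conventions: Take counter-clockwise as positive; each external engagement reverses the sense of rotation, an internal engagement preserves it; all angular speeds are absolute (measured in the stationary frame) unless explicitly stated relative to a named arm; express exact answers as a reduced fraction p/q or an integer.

189/340

class = planetary set [G3 = 14+2·20 = 54; Willis about the carrier]
ring teeth: 14 + 2·20 = 54
14(ω_sun−ω_arm) = −54(ω_ring−ω_arm),  ω_sun = 0, ω_ring = 1
14(0−ω_arm) = −54(1−ω_arm)  ⇒  68·ω_arm = 54  ⇒  ω_arm = 27/34
sun–planet mesh: 14·(0−27/34) = −20·(ω_p−ω_arm)  ⇒  ω_p−ω_arm = 189/340
exact speed ratio = 189/340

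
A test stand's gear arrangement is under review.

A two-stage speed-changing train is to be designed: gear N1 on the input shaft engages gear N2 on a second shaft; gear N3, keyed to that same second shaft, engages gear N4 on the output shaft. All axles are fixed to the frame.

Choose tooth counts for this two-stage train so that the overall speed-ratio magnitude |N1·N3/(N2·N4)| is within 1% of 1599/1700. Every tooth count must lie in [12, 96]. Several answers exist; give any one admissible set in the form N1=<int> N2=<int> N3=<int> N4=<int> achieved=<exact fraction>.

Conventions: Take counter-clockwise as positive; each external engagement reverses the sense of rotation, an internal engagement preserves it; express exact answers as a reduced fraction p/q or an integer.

class = fixed-axis compound train [2-stage, 1599/1700 wanted]
target = 1599/1700 in lowest terms: an exact hit needs N1·N3 = k·1599 and N2·N4 = k·1700 for one integer k, every count in [12, 96]; additionally prefer no 1:1 stage (N1 ≠ N2, N3 ≠ N4)
k = 1: N1·N3 = 1599 = 39·41, N2·N4 = 1700 = 20·85
achieved = 39·41/(20·85) = 1599/1700; |achieved − target| = 0 ≤ 1599/170000 ✓

N1=39 N2=20 N3=41 N4=85 achieved=1599/1700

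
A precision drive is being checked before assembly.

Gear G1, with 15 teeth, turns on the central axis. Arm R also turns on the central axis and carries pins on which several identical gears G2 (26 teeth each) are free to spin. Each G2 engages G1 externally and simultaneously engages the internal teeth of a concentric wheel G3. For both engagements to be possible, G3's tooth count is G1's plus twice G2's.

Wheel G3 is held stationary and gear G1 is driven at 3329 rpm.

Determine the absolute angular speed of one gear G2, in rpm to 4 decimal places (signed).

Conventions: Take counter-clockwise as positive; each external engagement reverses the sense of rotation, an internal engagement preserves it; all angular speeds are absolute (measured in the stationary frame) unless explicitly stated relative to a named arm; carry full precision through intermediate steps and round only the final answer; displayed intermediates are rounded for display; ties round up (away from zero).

planetary set (15T centre, 26T on arm, 67T internal) — Willis relation
normalise by the input: solve with ω_sun = 1, then scale by 3329 rpm
ring teeth: 15 + 2·26 = 67
15(ω_sun−ω_arm) = −67(ω_ring−ω_arm),  ω_ring = 0, ω_sun = 1
15(1−ω_arm) = −67(0−ω_arm)  ⇒  82·ω_arm = 15  ⇒  ω_arm = 15/82
sun–planet mesh: 15·(1−15/82) = −26·(ω_p−ω_arm)  ⇒  ω_p−ω_arm = -1005/2132
ω_p = 15/82 − 1005/2132 = -15/52
scale: ω_p = -15/52 × 3329 rpm = -960.2885 rpm

-960.2885 rpm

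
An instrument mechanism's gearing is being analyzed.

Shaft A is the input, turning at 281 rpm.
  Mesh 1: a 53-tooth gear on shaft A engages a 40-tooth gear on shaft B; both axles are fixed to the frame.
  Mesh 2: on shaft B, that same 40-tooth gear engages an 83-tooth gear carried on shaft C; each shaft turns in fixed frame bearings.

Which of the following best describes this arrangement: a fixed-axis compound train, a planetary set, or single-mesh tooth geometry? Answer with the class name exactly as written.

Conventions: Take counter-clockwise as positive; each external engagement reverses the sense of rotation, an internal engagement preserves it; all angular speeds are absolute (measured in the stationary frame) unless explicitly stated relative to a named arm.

fixed-axis compound train

2-mesh fixed-axis compound train (all bearings frame-fixed)
classification: fixed-axis compound train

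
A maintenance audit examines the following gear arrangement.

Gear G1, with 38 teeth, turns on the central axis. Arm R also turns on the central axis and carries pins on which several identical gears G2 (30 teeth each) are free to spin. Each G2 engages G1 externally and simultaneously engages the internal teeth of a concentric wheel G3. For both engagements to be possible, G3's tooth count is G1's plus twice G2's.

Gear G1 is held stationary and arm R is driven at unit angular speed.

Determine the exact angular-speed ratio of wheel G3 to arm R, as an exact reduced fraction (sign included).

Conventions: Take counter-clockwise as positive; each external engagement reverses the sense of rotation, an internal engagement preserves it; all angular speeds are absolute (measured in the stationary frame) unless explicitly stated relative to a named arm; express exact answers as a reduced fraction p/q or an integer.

68/49

recognized (axles ride arm R): planetary set, 38/30/98 teeth
ring teeth: 38 + 2·30 = 98
38(ω_sun−ω_arm) = −98(ω_ring−ω_arm),  ω_sun = 0, ω_arm = 1
ω_ring = 1 − (38/98)(0−1) = 68/49
ω_out/ω_in = 68/49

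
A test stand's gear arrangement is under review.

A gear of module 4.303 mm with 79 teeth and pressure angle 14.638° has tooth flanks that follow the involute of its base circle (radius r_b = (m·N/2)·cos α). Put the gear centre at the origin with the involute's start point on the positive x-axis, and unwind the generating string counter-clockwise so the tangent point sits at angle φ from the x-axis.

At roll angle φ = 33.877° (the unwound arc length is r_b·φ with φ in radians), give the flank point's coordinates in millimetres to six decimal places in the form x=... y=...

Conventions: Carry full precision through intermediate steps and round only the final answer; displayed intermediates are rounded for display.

x=190.733354 y=10.939678

recognized (one wheel, involute flank): single-mesh tooth geometry, m = 4.303, N = 79
pitch radius r_p = m·N/2 = 4.303·79/2 = 169.968500
base radius r_b = r_p·cos α = 169.968500·cos 14.638° = 164.451625
roll angle φ = 33.877° = 0.59126519 rad
x = r_b·(cos φ + φ·sin φ) = 190.733354
y = r_b·(sin φ − φ·cos φ) = 10.939678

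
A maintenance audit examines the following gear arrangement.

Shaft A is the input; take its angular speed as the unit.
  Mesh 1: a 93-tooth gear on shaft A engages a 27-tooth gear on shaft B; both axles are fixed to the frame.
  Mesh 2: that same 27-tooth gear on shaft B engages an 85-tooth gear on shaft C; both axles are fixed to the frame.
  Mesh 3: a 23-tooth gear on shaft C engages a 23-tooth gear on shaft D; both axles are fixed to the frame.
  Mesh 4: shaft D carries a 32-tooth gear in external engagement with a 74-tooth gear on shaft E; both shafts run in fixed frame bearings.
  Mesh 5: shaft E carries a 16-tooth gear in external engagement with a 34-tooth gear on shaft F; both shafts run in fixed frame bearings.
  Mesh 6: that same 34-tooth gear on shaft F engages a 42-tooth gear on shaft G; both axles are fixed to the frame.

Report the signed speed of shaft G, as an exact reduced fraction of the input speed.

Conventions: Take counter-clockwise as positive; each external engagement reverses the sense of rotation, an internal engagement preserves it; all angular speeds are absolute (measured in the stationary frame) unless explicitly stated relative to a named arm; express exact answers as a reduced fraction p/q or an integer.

6-mesh fixed-axis compound train (all bearings frame-fixed)
mesh 1 [93T→27T]: |ω|/ω_in = 1×93/27 = 31/9, sense flips to −
mesh 2 [27T→85T]: |ω|/ω_in = (31/9)×27/85 = 93/85, sense flips to +
mesh 3 [23T→23T]: |ω|/ω_in = (93/85)×23/23 = 93/85, sense flips to −
mesh 4 [32T→74T]: |ω|/ω_in = (93/85)×32/74 = 1488/3145, sense flips to +
mesh 5 [16T→34T]: |ω|/ω_in = (1488/3145)×16/34 = 11904/53465, sense flips to −
mesh 6 [34T→42T]: |ω|/ω_in = (11904/53465)×34/42 = 3968/22015, sense flips to +
signed output speed (× input speed) = 3968/22015

3968/22015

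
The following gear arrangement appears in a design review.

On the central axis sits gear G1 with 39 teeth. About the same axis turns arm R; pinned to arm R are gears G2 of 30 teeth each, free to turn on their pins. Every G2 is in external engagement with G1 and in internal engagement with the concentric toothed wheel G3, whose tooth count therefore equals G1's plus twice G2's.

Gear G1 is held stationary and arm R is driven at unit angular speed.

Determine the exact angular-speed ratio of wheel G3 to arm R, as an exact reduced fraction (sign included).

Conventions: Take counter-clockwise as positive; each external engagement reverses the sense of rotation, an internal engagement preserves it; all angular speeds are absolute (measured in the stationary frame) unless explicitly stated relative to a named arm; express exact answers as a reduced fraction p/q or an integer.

planetary set (39T centre, 30T on arm, 99T internal) — Willis relation
ring teeth: 39 + 2·30 = 99
39(ω_sun−ω_arm) = −99(ω_ring−ω_arm),  ω_sun = 0, ω_arm = 1
ω_ring = 1 − (39/99)(0−1) = 46/33
ω_out/ω_in = 46/33

46/33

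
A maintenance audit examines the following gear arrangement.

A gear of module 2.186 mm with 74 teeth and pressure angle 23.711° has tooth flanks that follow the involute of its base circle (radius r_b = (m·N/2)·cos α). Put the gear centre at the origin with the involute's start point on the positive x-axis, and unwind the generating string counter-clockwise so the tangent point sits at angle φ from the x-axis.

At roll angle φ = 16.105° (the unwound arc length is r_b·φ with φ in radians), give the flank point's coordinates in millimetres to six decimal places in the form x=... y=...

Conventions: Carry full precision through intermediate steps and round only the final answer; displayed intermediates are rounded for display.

x=76.922326 y=0.543887

topology: single-mesh involute geometry — m = 2.186, N = 74
pitch radius r_p = m·N/2 = 2.186·74/2 = 80.882000
base radius r_b = r_p·cos α = 80.882000·cos 23.711° = 74.054379
roll angle φ = 16.105° = 0.28108528 rad
x = r_b·(cos φ + φ·sin φ) = 76.922326
y = r_b·(sin φ − φ·cos φ) = 0.543887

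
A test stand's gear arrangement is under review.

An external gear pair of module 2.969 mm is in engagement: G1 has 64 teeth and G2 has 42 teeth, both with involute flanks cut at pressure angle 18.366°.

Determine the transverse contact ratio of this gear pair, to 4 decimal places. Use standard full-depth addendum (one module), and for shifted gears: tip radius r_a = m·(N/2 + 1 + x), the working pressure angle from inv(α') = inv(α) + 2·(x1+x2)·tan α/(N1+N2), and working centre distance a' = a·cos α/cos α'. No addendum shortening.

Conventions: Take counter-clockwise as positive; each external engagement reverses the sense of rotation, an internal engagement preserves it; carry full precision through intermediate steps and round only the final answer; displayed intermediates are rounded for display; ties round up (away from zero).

1.8534

class = single-mesh tooth geometry [involute pair 64T × 42T, m = 2.969]
base radii: r_b1 = 90.168592, r_b2 = 59.173139
tip radii: r_a1 = 97.977000, r_a2 = 65.318000
no profile shift: α' = α, a' = a
action lengths: √(r_a1²−r_b1²) = 38.329069, √(r_a2²−r_b2²) = 27.658286
base pitch p_b = π·m·cos α = 8.852281
CR = (38.329069 + 27.658286 − 157.357000·sin 18.36600°)/8.852281 = 1.853351
contact ratio ≈ 1.8534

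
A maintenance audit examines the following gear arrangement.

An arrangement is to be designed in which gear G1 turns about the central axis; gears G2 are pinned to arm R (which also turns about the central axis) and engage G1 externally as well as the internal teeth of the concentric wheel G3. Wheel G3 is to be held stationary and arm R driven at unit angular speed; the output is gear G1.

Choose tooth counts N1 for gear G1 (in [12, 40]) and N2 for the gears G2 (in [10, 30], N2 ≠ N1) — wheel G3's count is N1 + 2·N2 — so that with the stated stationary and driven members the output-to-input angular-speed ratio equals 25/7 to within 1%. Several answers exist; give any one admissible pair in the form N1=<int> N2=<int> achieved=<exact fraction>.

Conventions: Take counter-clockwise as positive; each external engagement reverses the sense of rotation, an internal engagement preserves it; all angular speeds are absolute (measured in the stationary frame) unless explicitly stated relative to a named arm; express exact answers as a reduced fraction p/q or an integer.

topology: planetary set — design target 25/7, arm = carrier (Willis)
Willis with ω_ring = 0: ω_sun/ω_arm = (N1+N3)/N1; set equal to 25/7  ⇒  N3/N1 = 25/7 − 1 = 18/7
N3 = N1 + 2·N2  ⇒  N2/N1 = (N3/N1 − 1)/2 = (18/7 − 1)/2 = 11/14
smallest multiple with N1 ≥ 12 and N2 ≥ 10: k = 1  ⇒  N1 = 1·14 = 14, N2 = 1·11 = 11 (N1 ≤ 40, N2 ≤ 30, N2 ≠ N1 ✓), N3 = 14 + 2·11 = 36
check: (N1+N3)/N1 with N1 = 14, N3 = 36 gives 25/7; |achieved − target| = 0 ≤ 1/28 ✓

N1=14 N2=11 achieved=25/7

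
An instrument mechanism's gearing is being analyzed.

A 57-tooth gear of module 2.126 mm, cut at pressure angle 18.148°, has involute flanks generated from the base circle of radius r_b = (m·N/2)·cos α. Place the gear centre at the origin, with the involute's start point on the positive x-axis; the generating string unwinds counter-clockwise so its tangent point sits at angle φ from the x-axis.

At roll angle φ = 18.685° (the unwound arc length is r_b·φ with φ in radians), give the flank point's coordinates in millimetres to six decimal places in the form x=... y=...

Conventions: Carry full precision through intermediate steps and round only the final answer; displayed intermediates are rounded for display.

x=60.557661 y=0.658586

recognized (one wheel, involute flank): single-mesh tooth geometry, m = 2.126, N = 57
pitch radius r_p = m·N/2 = 2.126·57/2 = 60.591000
base radius r_b = r_p·cos α = 60.591000·cos 18.148° = 57.576908
roll angle φ = 18.685° = 0.32611477 rad
x = r_b·(cos φ + φ·sin φ) = 60.557661
y = r_b·(sin φ − φ·cos φ) = 0.658586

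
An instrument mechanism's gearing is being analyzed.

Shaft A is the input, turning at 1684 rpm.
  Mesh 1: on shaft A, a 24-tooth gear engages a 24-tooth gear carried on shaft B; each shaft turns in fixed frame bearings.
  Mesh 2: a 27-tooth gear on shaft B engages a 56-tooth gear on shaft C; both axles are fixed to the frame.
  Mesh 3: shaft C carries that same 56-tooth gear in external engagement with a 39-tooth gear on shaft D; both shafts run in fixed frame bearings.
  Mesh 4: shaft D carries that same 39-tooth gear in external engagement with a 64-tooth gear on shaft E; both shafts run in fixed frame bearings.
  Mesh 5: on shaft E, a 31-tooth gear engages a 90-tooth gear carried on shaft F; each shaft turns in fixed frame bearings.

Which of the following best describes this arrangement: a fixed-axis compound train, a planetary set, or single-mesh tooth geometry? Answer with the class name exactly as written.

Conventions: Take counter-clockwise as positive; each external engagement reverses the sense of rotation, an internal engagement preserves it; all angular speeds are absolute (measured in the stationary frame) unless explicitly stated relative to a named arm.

recognized (6 fixed axles, 5 meshes): fixed-axis compound train
classification: fixed-axis compound train

fixed-axis compound train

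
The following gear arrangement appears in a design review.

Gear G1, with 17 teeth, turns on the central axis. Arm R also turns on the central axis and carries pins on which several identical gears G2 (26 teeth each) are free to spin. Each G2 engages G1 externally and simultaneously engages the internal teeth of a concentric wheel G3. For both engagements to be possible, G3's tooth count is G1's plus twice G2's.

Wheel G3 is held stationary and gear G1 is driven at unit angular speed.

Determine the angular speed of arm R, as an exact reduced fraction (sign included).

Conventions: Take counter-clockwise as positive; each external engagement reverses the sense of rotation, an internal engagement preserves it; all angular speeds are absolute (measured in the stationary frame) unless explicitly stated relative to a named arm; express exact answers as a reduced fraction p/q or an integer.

17/86

planetary set (17T centre, 26T on arm, 69T internal) — Willis relation
ring teeth: 17 + 2·26 = 69
17(ω_sun−ω_arm) = −69(ω_ring−ω_arm),  ω_ring = 0, ω_sun = 1
17(1−ω_arm) = −69(0−ω_arm)  ⇒  86·ω_arm = 17  ⇒  ω_arm = 17/86
exact speed ratio = 17/86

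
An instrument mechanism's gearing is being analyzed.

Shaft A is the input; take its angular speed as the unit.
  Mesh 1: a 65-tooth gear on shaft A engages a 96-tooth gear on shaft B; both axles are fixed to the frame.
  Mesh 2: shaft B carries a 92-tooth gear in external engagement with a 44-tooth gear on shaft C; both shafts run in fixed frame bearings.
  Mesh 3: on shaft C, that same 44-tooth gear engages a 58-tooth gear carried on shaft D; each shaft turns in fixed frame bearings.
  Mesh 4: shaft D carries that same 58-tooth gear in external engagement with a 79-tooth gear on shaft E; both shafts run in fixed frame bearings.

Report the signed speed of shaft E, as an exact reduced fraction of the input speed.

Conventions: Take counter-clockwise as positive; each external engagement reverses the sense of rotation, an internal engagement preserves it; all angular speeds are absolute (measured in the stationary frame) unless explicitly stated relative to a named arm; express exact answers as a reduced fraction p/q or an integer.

4-mesh fixed-axis compound train (all bearings frame-fixed)
mesh 1 [65T→96T]: |ω|/ω_in = 1×65/96 = 65/96, sense flips to −
mesh 2 [92T→44T]: |ω|/ω_in = (65/96)×92/44 = 1495/1056, sense flips to +
mesh 3 [44T→58T]: |ω|/ω_in = (1495/1056)×44/58 = 1495/1392, sense flips to −
mesh 4 [58T→79T]: |ω|/ω_in = (1495/1392)×58/79 = 1495/1896, sense flips to +
signed output speed (× input speed) = 1495/1896

1495/1896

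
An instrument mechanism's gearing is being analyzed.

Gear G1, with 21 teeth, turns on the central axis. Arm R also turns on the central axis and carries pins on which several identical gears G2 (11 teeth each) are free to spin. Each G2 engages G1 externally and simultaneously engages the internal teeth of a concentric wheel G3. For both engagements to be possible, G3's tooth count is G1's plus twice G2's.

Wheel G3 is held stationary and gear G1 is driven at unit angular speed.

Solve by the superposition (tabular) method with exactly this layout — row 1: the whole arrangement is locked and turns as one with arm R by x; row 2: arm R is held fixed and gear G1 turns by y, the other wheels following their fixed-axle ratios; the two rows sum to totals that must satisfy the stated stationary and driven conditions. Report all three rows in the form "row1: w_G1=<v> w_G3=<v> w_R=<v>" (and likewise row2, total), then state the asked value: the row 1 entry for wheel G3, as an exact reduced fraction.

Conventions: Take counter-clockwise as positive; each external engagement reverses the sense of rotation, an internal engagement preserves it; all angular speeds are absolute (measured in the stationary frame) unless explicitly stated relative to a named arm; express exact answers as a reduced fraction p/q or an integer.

class = planetary set [G3 = 21+2·11 = 43; Willis about the carrier]
superposition row 1 [locked train]: every member turns x
row 2: sun turns y, ring = −(21/43)·y, arm 0
boundary: total ω_ring = x − (21/43)·y = 0 and total ω_sun = x + y = 1  ⇒  y = 43/64, x = 21/64
row 2 ring = −(21/43)·43/64 = -21/64
totals (row 1 + row 2): sun 21/64 + 43/64 = 1, ring 21/64 + (-21/64) = 0, arm 21/64 + 0 = 21/64
asked cell (row1, ring) = 21/64

row1: w_G1=21/64 w_G3=21/64 w_R=21/64
row2: w_G1=43/64 w_G3=-21/64 w_R=0
total: w_G1=1 w_G3=0 w_R=21/64
asked value: 21/64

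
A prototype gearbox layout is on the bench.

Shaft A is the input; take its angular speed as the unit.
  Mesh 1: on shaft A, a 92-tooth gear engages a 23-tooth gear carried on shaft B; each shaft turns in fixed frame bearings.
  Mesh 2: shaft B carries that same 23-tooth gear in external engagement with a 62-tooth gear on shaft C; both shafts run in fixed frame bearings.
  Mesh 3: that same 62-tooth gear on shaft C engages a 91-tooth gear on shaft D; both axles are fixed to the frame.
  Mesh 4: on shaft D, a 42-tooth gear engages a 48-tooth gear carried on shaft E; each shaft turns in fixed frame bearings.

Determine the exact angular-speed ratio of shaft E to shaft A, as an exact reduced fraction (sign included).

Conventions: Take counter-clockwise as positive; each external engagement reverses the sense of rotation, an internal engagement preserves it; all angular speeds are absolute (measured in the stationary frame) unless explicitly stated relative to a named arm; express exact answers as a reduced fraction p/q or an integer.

23/26

class = fixed-axis compound train [4 meshes; 4 ratios multiply, 4 sense flips]
mesh 1 [92T→23T]: running ratio 4, sense −
mesh 2 [23T→62T]: running ratio 46/31, sense +
mesh 3 [62T→91T]: running ratio 92/91, sense −
mesh 4 [42T→48T]: running ratio 23/26, sense +
ω_out/ω_in = 23/26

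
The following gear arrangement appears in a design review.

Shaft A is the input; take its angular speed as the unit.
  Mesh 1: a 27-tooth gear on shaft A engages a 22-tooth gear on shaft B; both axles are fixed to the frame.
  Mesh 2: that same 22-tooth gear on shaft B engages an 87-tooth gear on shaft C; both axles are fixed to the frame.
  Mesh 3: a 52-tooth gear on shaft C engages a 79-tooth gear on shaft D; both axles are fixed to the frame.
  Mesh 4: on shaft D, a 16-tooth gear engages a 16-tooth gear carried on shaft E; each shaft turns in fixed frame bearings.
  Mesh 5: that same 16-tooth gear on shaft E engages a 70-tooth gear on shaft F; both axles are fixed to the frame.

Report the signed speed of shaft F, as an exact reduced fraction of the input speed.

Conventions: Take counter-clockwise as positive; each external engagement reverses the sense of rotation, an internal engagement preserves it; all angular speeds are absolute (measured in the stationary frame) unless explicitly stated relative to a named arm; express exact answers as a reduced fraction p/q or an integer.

5-mesh fixed-axis compound train (all bearings frame-fixed)
mesh 1 [27T→22T]: |ω|/ω_in = 1×27/22 = 27/22, sense flips to −
mesh 2 [22T→87T]: |ω|/ω_in = (27/22)×22/87 = 9/29, sense flips to +
mesh 3 [52T→79T]: |ω|/ω_in = (9/29)×52/79 = 468/2291, sense flips to −
mesh 4 [16T→16T]: |ω|/ω_in = (468/2291)×16/16 = 468/2291, sense flips to +
mesh 5 [16T→70T]: |ω|/ω_in = (468/2291)×16/70 = 3744/80185, sense flips to −
signed output speed (× input speed) = -3744/80185

-3744/80185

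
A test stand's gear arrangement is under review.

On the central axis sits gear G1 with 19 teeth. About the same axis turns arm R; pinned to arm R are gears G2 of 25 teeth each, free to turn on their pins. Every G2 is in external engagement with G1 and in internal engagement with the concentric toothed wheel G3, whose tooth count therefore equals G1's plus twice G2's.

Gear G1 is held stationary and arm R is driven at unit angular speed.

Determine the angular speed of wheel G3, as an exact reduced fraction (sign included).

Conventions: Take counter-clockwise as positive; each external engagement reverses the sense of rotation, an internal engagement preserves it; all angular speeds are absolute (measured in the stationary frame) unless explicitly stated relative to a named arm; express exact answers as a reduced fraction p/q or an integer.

planetary set (19T centre, 25T on arm, 69T internal) — Willis relation
ring teeth: 19 + 2·25 = 69
19(ω_sun−ω_arm) = −69(ω_ring−ω_arm),  ω_sun = 0, ω_arm = 1
ω_ring = 1 − (19/69)(0−1) = 88/69
exact speed ratio = 88/69

88/69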